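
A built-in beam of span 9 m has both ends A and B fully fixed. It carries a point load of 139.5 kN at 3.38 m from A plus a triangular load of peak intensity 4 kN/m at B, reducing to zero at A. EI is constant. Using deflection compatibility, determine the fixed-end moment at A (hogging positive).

M_A = 194.7 kN·m

Release both end moments; the primary structure is a simply-supported span AB with redundants M_A and M_B.
On the primary (simply-supported) span, the end slopes from the loading are:
  at A: point load 139.5 at a = 3.38: Pab(L + b)/(6LEI) = 717.4/EI
  at B: point load 139.5 at a = 3.38: Pab(L + a)/(6LEI) = 607.5/EI
  at A: triangular load, peak 4: 7w₀L³/(360EI) = 56.7/EI
  at B: triangular load, peak 4: w₀L³/(45EI) = 64.8/EI
  θ_A0 = 774.1/EI,  θ_B0 = 672.3/EI
Flexibility coefficients: a unit moment at one end gives L/(3EI) there and L/(6EI) at the far end, so f₁₁ = f₂₂ = 3/EI and f₁₂ = f₂₁ = 1.5/EI.
Compatibility — zero rotation at each built-in end:
  3 M_A + 1.5 M_B = 774.1
  1.5 M_A + 3 M_B = 672.3
Solving the pair gives M_A = 194.7 kN·m and M_B = 126.8 kN·m (hogging).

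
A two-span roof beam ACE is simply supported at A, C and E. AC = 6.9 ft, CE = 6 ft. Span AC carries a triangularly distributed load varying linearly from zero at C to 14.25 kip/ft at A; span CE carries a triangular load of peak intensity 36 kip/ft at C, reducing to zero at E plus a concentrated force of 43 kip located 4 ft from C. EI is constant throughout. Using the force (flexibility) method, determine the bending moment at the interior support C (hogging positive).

M_C = 79.13 kip·ft

Take M_C as the redundant. Released structure: two simple spans AC and CE with a hinge at C.
Discontinuity in slope at C on the released structure — sum the simple-span end rotations:
  span AC: triangular load, peak 14.25: 7w₀L³/(360EI) = 91.02/EI
  span CE: triangular load, peak 36: w₀L³/(45EI) = 172.8/EI
  span CE: point load 43 at a = 4: Pab(L + b)/(6LEI) = 76.44/EI
  relative rotation θ_0 = (91.02 + 249.2)/EI = 340.3/EI
A unit hogging moment at C produces rotation L₁/(3EI) + L₂/(3EI) = 4.3/EI.
Compatibility: M_C·(L₁+L₂)/(3EI) = θ_0, giving M_C = 79.13 kip·ft (hogging).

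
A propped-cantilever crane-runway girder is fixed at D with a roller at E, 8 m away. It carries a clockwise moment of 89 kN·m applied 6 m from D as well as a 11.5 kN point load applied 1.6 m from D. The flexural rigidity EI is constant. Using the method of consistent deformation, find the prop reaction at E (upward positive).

R_E = 16.29 kN

Take the reaction at E as the redundant and release it; the primary structure is a cantilever fixed at D.
Primary-structure tip deflection at E by superposition:
  clockwise couple 89 at a = 6: M₀a(2L − a)/(2EI) = 2670/EI
  point load 11.5 at a = 1.6: Pa²(3L − a)/(6EI) = 109.9/EI
  δ_0 = 2780/EI
Flexibility coefficient — unit upward force at E: δ_{EE} = L³/(3EI) = 170.7/EI.
The prop prevents deflection at E: R_E = δ_0/δ_{EE} = 2780/170.7 = 16.29 kN.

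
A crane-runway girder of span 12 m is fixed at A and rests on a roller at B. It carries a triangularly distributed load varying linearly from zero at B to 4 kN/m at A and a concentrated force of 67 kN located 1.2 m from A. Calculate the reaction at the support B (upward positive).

R_B = 5.771 kN

Take the reaction at B as the redundant and release it; the primary structure is a cantilever fixed at A.
Primary-structure tip deflection at B by superposition:
  triangular load, peak 4 at the fixed end: w₀L⁴/(30EI) = 2765/EI
  point load 67 at a = 1.2: Pa²(3L − a)/(6EI) = 559.6/EI
  δ_0 = 3324/EI
Tip deflection under a unit load at B: L³/(3EI) = 576/EI.
The prop prevents deflection at B: R_B = δ_0/δ_{BB} = 3324/576 = 5.771 kN.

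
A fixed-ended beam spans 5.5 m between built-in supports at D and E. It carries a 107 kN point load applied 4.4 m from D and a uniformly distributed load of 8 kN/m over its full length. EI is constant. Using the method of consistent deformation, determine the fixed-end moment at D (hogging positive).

Release both end moments; the primary structure is a simply-supported span DE with redundants M_D and M_E.
On the primary (simply-supported) span, the end slopes from the loading are:
  at D: point load 107 at a = 4.4: Pab(L + b)/(6LEI) = 103.6/EI
  at E: point load 107 at a = 4.4: Pab(L + a)/(6LEI) = 155.4/EI
  at D: UDL 8: wL³/(24EI) = 55.46/EI
  at E: UDL 8: wL³/(24EI) = 55.46/EI
  θ_D0 = 159/EI,  θ_E0 = 210.8/EI
Flexibility coefficients: a unit moment at one end gives L/(3EI) there and L/(6EI) at the far end, so f₁₁ = f₂₂ = 1.833/EI and f₁₂ = f₂₁ = 0.9167/EI.
Compatibility — zero rotation at each built-in end:
  1.833 M_D + 0.9167 M_E = 159
  0.9167 M_D + 1.833 M_E = 210.8
Solving the pair gives M_D = 39 kN·m and M_E = 95.49 kN·m (hogging).

M_D = 39 kN·m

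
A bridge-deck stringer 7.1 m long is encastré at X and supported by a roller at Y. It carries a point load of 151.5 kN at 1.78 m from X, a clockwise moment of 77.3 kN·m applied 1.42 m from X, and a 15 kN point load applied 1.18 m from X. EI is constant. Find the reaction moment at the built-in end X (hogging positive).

Take the reaction at Y as the redundant and release it; the primary structure is a cantilever fixed at X.
Free-end deflection of the primary structure under the applied loading (downward +):
  point load 151.5 at a = 1.78: Pa²(3L − a)/(6EI) = 1562/EI
  clockwise couple 77.3 at a = 1.42: M₀a(2L − a)/(2EI) = 701.4/EI
  point load 15 at a = 1.18: Pa²(3L − a)/(6EI) = 70.04/EI
  δ_0 = 2333/EI
Flexibility coefficient — unit upward force at Y: δ_{YY} = L³/(3EI) = 119.3/EI.
The prop prevents deflection at Y: R_Y = δ_0/δ_{YY} = 2333/119.3 = 19.56 kN.
Moment equilibrium about X: M_X = Σ(load moments about X) − R_Y·L = 364.7 − 19.56×7.1 = 225.8 kN·m.

M_X = 225.8 kN·m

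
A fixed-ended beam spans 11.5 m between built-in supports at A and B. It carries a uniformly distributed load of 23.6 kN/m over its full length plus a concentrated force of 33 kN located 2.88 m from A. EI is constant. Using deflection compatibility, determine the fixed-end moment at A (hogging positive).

Release both end moments; the primary structure is a simply-supported span AB with redundants M_A and M_B.
End rotations of the released simple span under the applied load (×1/EI):
  at A: UDL 23.6: wL³/(24EI) = 1496/EI
  at B: UDL 23.6: wL³/(24EI) = 1496/EI
  at A: point load 33 at a = 2.88: Pab(L + b)/(6LEI) = 238.9/EI
  at B: point load 33 at a = 2.88: Pab(L + a)/(6LEI) = 170.7/EI
  θ_A0 = 1734/EI,  θ_B0 = 1666/EI
Flexibility coefficients: a unit moment at one end gives L/(3EI) there and L/(6EI) at the far end, so f₁₁ = f₂₂ = 3.833/EI and f₁₂ = f₂₁ = 1.917/EI.
Compatibility — zero rotation at each built-in end:
  3.833 M_A + 1.917 M_B = 1734
  1.917 M_A + 3.833 M_B = 1666
Solving the pair gives M_A = 313.5 kN·m and M_B = 277.9 kN·m (hogging).

M_A = 313.5 kN·m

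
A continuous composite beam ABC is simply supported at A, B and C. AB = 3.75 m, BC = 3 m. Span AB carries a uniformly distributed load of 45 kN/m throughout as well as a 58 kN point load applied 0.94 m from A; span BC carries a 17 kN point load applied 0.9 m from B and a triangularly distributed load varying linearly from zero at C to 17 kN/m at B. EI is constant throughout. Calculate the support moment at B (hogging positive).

Take M_B as the redundant. Released structure: two simple spans AB and BC with a hinge at B.
End slopes at the hinge B, treating each span as simply supported:
  span AB: UDL 45: wL³/(24EI) = 98.88/EI
  span AB: point load 58 at a = 0.94: Pab(L + a)/(6LEI) = 31.93/EI
  span BC: point load 17 at a = 0.9: Pab(L + b)/(6LEI) = 9.104/EI
  span BC: triangular load, peak 17: w₀L³/(45EI) = 10.2/EI
  relative rotation θ_0 = (130.8 + 19.3)/EI = 150.1/EI
A unit hogging moment at B produces rotation L₁/(3EI) + L₂/(3EI) = 2.25/EI.
Slope continuity at B: θ_0 = M_B·2.25/EI, so M_B = 150.1/2.25 = 66.72 kN·m (hogging).

M_B = 66.72 kN·m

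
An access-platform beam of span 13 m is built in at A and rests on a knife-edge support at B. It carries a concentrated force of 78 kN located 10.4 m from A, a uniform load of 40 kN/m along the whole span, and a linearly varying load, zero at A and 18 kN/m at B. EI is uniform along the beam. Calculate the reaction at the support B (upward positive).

Take the reaction at B as the redundant and release it; the primary structure is a cantilever fixed at A.
Deflection at B on the released cantilever, summing each load's contribution:
  point load 78 at a = 10.4: Pa²(3L − a)/(6EI) = 40214/EI
  UDL 40: wL⁴/(8EI) = 142805/EI
  triangular load, peak 18 at the free end: 11w₀L⁴/(120EI) = 47126/EI
  δ_0 = 230145/EI
Flexibility coefficient — unit upward force at B: δ_{BB} = L³/(3EI) = 732.3/EI.
Compatibility at B: δ_0 − R_B·δ_{BB} = 0, so R_B = 230145/732.3 = 314.3 kN.

R_B = 314.3 kN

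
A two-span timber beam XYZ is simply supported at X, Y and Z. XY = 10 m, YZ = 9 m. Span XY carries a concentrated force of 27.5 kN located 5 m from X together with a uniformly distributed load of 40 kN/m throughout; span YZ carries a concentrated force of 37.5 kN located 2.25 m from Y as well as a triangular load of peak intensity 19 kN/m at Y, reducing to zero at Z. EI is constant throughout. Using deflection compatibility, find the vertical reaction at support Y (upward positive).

Take M_Y as the redundant. Released structure: two simple spans XY and YZ with a hinge at Y.
End slopes at the hinge Y, treating each span as simply supported:
  span XY: point load 27.5 at a = 5: Pab(L + a)/(6LEI) = 171.9/EI
  span XY: UDL 40: wL³/(24EI) = 1667/EI
  span YZ: point load 37.5 at a = 2.25: Pab(L + b)/(6LEI) = 166.1/EI
  span YZ: triangular load, peak 19: w₀L³/(45EI) = 307.8/EI
  relative rotation θ_0 = (1839 + 473.9)/EI = 2312/EI
A unit hogging moment at Y produces rotation L₁/(3EI) + L₂/(3EI) = 6.333/EI.
Slope continuity at Y: θ_0 = M_Y·6.333/EI, so M_Y = 2312/6.333 = 365.1 kN·m (hogging).
Span XY, ΣM about X with M_Y applied at Y: R_Y^{XY}·10 = 2138 + 365.1, so R_Y^{XY} = 250.3 kN and R_X = 427.5 − 250.3 = 177.2 kN.
Span YZ, ΣM about Z: R_Y^{YZ}·9 = 766.1 + 365.1, so R_Y^{YZ} = 125.7 kN and R_Z = 123 − 125.7 = -2.694 kN.
R_Y = 250.3 + 125.7 = 376 kN.

R_Y = 376 kN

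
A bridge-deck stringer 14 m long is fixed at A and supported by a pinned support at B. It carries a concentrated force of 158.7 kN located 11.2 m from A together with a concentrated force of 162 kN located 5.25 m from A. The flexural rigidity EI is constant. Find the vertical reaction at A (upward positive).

Choose R_B as the redundant. The primary structure is the cantilever fixed at A.
Downward deflection at the released point B due to the loads:
  point load 158.7 at a = 11.2: Pa²(3L − a)/(6EI) = 102191/EI
  point load 162 at a = 5.25: Pa²(3L − a)/(6EI) = 27349/EI
  δ_0 = 129540/EI
Flexibility coefficient — unit upward force at B: δ_{BB} = L³/(3EI) = 914.7/EI.
The prop prevents deflection at B: R_B = δ_0/δ_{BB} = 129540/914.7 = 141.6 kN.
Vertical equilibrium: R_A = ΣP − R_B = 320.7 − 141.6 = 179.1 kN.

R_A = 179.1 kN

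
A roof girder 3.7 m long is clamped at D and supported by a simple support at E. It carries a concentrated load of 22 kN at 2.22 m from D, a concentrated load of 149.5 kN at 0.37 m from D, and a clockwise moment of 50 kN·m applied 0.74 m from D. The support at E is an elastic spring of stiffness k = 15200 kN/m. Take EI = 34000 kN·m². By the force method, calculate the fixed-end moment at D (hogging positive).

Choose R_E as the redundant. The primary structure is the cantilever fixed at D.
Primary-structure tip deflection at E by superposition:
  point load 22 at a = 2.22: Pa²(3L − a)/(6EI) = 160.5/EI
  point load 149.5 at a = 0.37: Pa²(3L − a)/(6EI) = 36.6/EI
  clockwise couple 50 at a = 0.74: M₀a(2L − a)/(2EI) = 123.2/EI
  δ_0 = 320.3/EI
Flexibility coefficient — unit upward force at E: δ_{EE} = L³/(3EI) = 16.88/EI.
With EI = 34000 kN·m²: δ_0 = 0.00942 m and δ_{EE} = 0.000497 m/kN.
Compatibility — the spring shortens by R_E/k under the reaction it provides: δ_0 − R_E·δ_{EE} = R_E/k. With 1/k = 0.000066 m/kN, R_E = δ_0 / (δ_{EE} + 1/k) = 0.00942 / (0.000497 + 0.000066) = 16.75 kN.
Moment equilibrium about D: M_D = Σ(load moments about D) − R_E·L = 154.2 − 16.75×3.7 = 92.18 kN·m.

M_D = 92.18 kN·m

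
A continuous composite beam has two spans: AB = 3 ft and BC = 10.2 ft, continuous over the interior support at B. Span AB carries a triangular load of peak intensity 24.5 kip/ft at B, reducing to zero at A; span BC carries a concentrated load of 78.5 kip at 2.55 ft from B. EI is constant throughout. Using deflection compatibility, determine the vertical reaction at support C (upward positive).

Take M_B as the redundant. Released structure: two simple spans AB and BC with a hinge at B.
End slopes at the hinge B, treating each span as simply supported:
  span AB: triangular load, peak 24.5: w₀L³/(45EI) = 14.7/EI
  span BC: point load 78.5 at a = 2.55: Pab(L + b)/(6LEI) = 446.6/EI
  relative rotation θ_0 = (14.7 + 446.6)/EI = 461.3/EI
A unit hogging moment at B produces rotation L₁/(3EI) + L₂/(3EI) = 4.4/EI.
Compatibility: M_B·(L₁+L₂)/(3EI) = θ_0, giving M_B = 104.9 kip·ft (hogging).
Span BC, ΣM about C: R_B^{BC}·10.2 = 600.5 + 104.9, so R_B^{BC} = 69.15 kip and R_C = 78.5 − 69.15 = 9.346 kip.

R_C = 9.346 kip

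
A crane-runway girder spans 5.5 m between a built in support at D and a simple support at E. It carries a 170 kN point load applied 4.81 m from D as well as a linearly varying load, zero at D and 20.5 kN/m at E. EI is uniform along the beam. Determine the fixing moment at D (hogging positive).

Release the roller at E. Primary structure: cantilever fixed at D.
Downward deflection at the released point E due to the loads:
  point load 170 at a = 4.81: Pa²(3L − a)/(6EI) = 7663/EI
  triangular load, peak 20.5 at the free end: 11w₀L⁴/(120EI) = 1720/EI
  δ_0 = 9383/EI
Tip deflection under a unit load at E: L³/(3EI) = 55.46/EI.
The prop prevents deflection at E: R_E = δ_0/δ_{EE} = 9383/55.46 = 169.2 kN.
Moment equilibrium about D: M_D = Σ(load moments about D) − R_E·L = 1024 − 169.2×5.5 = 93.9 kN·m.

M_D = 93.9 kN·m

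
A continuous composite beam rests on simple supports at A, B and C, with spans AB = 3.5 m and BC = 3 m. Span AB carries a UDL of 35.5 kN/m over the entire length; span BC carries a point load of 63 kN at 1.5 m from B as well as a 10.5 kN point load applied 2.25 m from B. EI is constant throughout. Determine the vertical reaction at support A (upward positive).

R_A = 48.6 kN

Insert a hinge at B; M_B is the redundant, and each span becomes simply supported.
Rotations at B on the released spans (each span's end-slope, ×1/EI):
  span AB: UDL 35.5: wL³/(24EI) = 63.42/EI
  span BC: point load 63 at a = 1.5: Pab(L + b)/(6LEI) = 35.44/EI
  span BC: point load 10.5 at a = 2.25: Pab(L + b)/(6LEI) = 3.691/EI
  relative rotation θ_0 = (63.42 + 39.13)/EI = 102.5/EI
A unit hogging moment at B produces rotation L₁/(3EI) + L₂/(3EI) = 2.167/EI.
Slope continuity at B: θ_0 = M_B·2.167/EI, so M_B = 102.5/2.167 = 47.33 kN·m (hogging).
Span AB, ΣM about A with M_B applied at B: R_B^{AB}·3.5 = 217.4 + 47.33, so R_B^{AB} = 75.65 kN and R_A = 124.2 − 75.65 = 48.6 kN.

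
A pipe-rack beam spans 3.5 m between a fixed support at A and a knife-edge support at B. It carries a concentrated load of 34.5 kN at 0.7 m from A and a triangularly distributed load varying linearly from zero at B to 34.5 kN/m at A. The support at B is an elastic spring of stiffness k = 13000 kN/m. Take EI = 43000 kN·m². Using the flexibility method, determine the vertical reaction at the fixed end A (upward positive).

R_A = 83.5 kN

Take the reaction at B as the redundant and release it; the primary structure is a cantilever fixed at A.
Free-end deflection of the primary structure under the applied loading (downward +):
  point load 34.5 at a = 0.7: Pa²(3L − a)/(6EI) = 27.61/EI
  triangular load, peak 34.5 at the fixed end: w₀L⁴/(30EI) = 172.6/EI
  δ_0 = 200.2/EI
Tip deflection under a unit load at B: L³/(3EI) = 14.29/EI.
With EI = 43000 kN·m²: δ_0 = 0.004655 m and δ_{BB} = 0.000332 m/kN.
Compatibility — the spring shortens by R_B/k under the reaction it provides: δ_0 − R_B·δ_{BB} = R_B/k. With 1/k = 0.000077 m/kN, R_B = δ_0 / (δ_{BB} + 1/k) = 0.004655 / (0.000332 + 0.000077) = 11.37 kN.
Vertical equilibrium: R_A = ΣP − R_B = 94.88 − 11.37 = 83.5 kN.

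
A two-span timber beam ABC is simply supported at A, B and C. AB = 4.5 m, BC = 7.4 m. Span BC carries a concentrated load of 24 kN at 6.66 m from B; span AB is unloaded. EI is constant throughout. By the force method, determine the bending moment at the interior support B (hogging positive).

Insert a hinge at B; M_B is the redundant, and each span becomes simply supported.
End slopes at the hinge B, treating each span as simply supported:
  span BC: point load 24 at a = 6.66: Pab(L + b)/(6LEI) = 21.68/EI
  relative rotation θ_0 = (0 + 21.68)/EI = 21.68/EI
A unit hogging moment at B produces rotation L₁/(3EI) + L₂/(3EI) = 3.967/EI.
Compatibility: M_B·(L₁+L₂)/(3EI) = θ_0, giving M_B = 5.467 kN·m (hogging).

M_B = 5.467 kN·m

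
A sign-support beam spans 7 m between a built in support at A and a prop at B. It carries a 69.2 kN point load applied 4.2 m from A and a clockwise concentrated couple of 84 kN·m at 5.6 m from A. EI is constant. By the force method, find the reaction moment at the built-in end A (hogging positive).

M_A = 44.42 kN·m

Remove the prop at B; the released (primary) structure is a cantilever built in at A.
Primary-structure tip deflection at B by superposition:
  point load 69.2 at a = 4.2: Pa²(3L − a)/(6EI) = 3418/EI
  clockwise couple 84 at a = 5.6: M₀a(2L − a)/(2EI) = 1976/EI
  δ_0 = 5394/EI
Tip deflection under a unit load at B: L³/(3EI) = 114.3/EI.
Compatibility at B: δ_0 − R_B·δ_{BB} = 0, so R_B = 5394/114.3 = 47.17 kN.
Moment equilibrium about A: M_A = Σ(load moments about A) − R_B·L = 374.6 − 47.17×7 = 44.42 kN·m.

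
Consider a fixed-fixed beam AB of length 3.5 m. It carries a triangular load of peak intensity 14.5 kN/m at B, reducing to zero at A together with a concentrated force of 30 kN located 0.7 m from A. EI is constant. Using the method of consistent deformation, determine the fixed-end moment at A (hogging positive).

Release both end moments; the primary structure is a simply-supported span AB with redundants M_A and M_B.
End rotations of the released simple span under the applied load (×1/EI):
  at A: triangular load, peak 14.5: 7w₀L³/(360EI) = 12.09/EI
  at B: triangular load, peak 14.5: w₀L³/(45EI) = 13.82/EI
  at A: point load 30 at a = 0.7: Pab(L + b)/(6LEI) = 17.64/EI
  at B: point load 30 at a = 0.7: Pab(L + a)/(6LEI) = 11.76/EI
  θ_A0 = 29.73/EI,  θ_B0 = 25.58/EI
Flexibility coefficients: a unit moment at one end gives L/(3EI) there and L/(6EI) at the far end, so f₁₁ = f₂₂ = 1.167/EI and f₁₂ = f₂₁ = 0.5833/EI.
Compatibility — zero rotation at each built-in end:
  1.167 M_A + 0.5833 M_B = 29.73
  0.5833 M_A + 1.167 M_B = 25.58
Solving the pair gives M_A = 19.36 kN·m and M_B = 12.24 kN·m (hogging).

M_A = 19.36 kN·m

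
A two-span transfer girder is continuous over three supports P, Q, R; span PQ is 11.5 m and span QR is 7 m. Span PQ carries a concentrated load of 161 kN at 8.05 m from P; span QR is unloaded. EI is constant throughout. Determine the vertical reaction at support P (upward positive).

R_P = 30.44 kN

Insert a hinge at Q; M_Q is the redundant, and each span becomes simply supported.
End slopes at the hinge Q, treating each span as simply supported:
  span PQ: point load 161 at a = 8.05: Pab(L + a)/(6LEI) = 1267/EI
  relative rotation θ_0 = (1267 + 0)/EI = 1267/EI
A unit hogging moment at Q produces rotation L₁/(3EI) + L₂/(3EI) = 6.167/EI.
Slope continuity at Q: θ_0 = M_Q·6.167/EI, so M_Q = 1267/6.167 = 205.4 kN·m (hogging).
Span PQ, ΣM about P with M_Q applied at Q: R_Q^{PQ}·11.5 = 1296 + 205.4, so R_Q^{PQ} = 130.6 kN and R_P = 161 − 130.6 = 30.44 kN.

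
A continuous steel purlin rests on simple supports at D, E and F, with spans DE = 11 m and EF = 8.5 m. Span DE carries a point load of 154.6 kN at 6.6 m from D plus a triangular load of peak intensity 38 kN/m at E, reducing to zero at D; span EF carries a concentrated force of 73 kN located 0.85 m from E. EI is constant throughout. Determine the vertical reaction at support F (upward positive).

Take M_E as the redundant. Released structure: two simple spans DE and EF with a hinge at E.
Rotations at E on the released spans (each span's end-slope, ×1/EI):
  span DE: point load 154.6 at a = 6.6: Pab(L + a)/(6LEI) = 1197/EI
  span DE: triangular load, peak 38: w₀L³/(45EI) = 1124/EI
  span EF: point load 73 at a = 0.85: Pab(L + b)/(6LEI) = 150.3/EI
  relative rotation θ_0 = (2321 + 150.3)/EI = 2471/EI
A unit hogging moment at E produces rotation L₁/(3EI) + L₂/(3EI) = 6.5/EI.
Compatibility: M_E·(L₁+L₂)/(3EI) = θ_0, giving M_E = 380.2 kN·m (hogging).
Span EF, ΣM about F: R_E^{EF}·8.5 = 558.5 + 380.2, so R_E^{EF} = 110.4 kN and R_F = 73 − 110.4 = -37.43 kN.

R_F = -37.43 kN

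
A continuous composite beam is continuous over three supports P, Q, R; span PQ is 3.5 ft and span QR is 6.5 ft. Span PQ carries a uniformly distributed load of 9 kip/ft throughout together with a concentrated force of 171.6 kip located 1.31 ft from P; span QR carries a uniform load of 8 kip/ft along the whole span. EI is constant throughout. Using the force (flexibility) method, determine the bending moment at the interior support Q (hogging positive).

Release continuity at Q by inserting a hinge; the redundant is the internal moment M_Q. The primary structure is two simply-supported spans PQ and QR.
End slopes at the hinge Q, treating each span as simply supported:
  span PQ: UDL 9: wL³/(24EI) = 16.08/EI
  span PQ: point load 171.6 at a = 1.31: Pab(L + a)/(6LEI) = 112.8/EI
  span QR: UDL 8: wL³/(24EI) = 91.54/EI
  relative rotation θ_0 = (128.8 + 91.54)/EI = 220.4/EI
A unit hogging moment at Q produces rotation L₁/(3EI) + L₂/(3EI) = 3.333/EI.
Compatibility: M_Q·(L₁+L₂)/(3EI) = θ_0, giving M_Q = 66.11 kip·ft (hogging).

M_Q = 66.11 kip·ft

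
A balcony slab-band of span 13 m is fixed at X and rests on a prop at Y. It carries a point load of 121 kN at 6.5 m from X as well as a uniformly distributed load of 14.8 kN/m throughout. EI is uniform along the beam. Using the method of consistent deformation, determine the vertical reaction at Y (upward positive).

Take the reaction at Y as the redundant and release it; the primary structure is a cantilever fixed at X.
Free-end deflection of the primary structure under the applied loading (downward +):
  point load 121 at a = 6.5: Pa²(3L − a)/(6EI) = 27691/EI
  UDL 14.8: wL⁴/(8EI) = 52838/EI
  δ_0 = 80529/EI
Flexibility coefficient — unit upward force at Y: δ_{YY} = L³/(3EI) = 732.3/EI.
Compatibility at Y: δ_0 − R_Y·δ_{YY} = 0, so R_Y = 80529/732.3 = 110 kN.

R_Y = 110 kN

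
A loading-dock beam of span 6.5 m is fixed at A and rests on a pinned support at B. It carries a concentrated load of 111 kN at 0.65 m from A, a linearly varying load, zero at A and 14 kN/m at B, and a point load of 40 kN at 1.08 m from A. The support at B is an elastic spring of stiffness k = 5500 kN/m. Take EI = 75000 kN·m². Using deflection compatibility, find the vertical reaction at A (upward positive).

R_A = 172 kN

Remove the prop at B; the released (primary) structure is a cantilever built in at A.
Downward deflection at the released point B due to the loads:
  point load 111 at a = 0.65: Pa²(3L − a)/(6EI) = 147.3/EI
  triangular load, peak 14 at the free end: 11w₀L⁴/(120EI) = 2291/EI
  point load 40 at a = 1.08: Pa²(3L − a)/(6EI) = 143.2/EI
  δ_0 = 2581/EI
Flexibility coefficient — unit upward force at B: δ_{BB} = L³/(3EI) = 91.54/EI.
With EI = 75000 kN·m²: δ_0 = 0.034419 m and δ_{BB} = 0.001221 m/kN.
Compatibility — the spring shortens by R_B/k under the reaction it provides: δ_0 − R_B·δ_{BB} = R_B/k. With 1/k = 0.000182 m/kN, R_B = δ_0 / (δ_{BB} + 1/k) = 0.034419 / (0.001221 + 0.000182) = 24.54 kN.
Vertical equilibrium: R_A = ΣP − R_B = 196.5 − 24.54 = 172 kN.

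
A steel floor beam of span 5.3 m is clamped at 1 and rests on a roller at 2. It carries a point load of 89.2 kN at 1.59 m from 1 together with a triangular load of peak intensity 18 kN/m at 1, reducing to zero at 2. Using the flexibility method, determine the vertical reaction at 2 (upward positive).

R_2 = 20.38 kN

Choose R_2 as the redundant. The primary structure is the cantilever fixed at 1.
Deflection at 2 on the released cantilever, summing each load's contribution:
  point load 89.2 at a = 1.59: Pa²(3L − a)/(6EI) = 537.8/EI
  triangular load, peak 18 at the fixed end: w₀L⁴/(30EI) = 473.4/EI
  δ_0 = 1011/EI
Flexibility coefficient — unit upward force at 2: δ_{22} = L³/(3EI) = 49.63/EI.
The prop prevents deflection at 2: R_2 = δ_0/δ_{22} = 1011/49.63 = 20.38 kN.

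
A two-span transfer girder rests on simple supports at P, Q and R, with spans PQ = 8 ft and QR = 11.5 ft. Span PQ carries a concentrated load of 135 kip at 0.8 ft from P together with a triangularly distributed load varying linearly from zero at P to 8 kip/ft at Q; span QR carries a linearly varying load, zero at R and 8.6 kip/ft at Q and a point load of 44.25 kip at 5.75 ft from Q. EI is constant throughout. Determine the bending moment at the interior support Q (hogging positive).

Take M_Q as the redundant. Released structure: two simple spans PQ and QR with a hinge at Q.
End slopes at the hinge Q, treating each span as simply supported:
  span PQ: point load 135 at a = 0.8: Pab(L + a)/(6LEI) = 142.6/EI
  span PQ: triangular load, peak 8: w₀L³/(45EI) = 91.02/EI
  span QR: triangular load, peak 8.6: w₀L³/(45EI) = 290.7/EI
  span QR: point load 44.25 at a = 5.75: Pab(L + b)/(6LEI) = 365.8/EI
  relative rotation θ_0 = (233.6 + 656.4)/EI = 890/EI
A unit hogging moment at Q produces rotation L₁/(3EI) + L₂/(3EI) = 6.5/EI.
Compatibility: M_Q·(L₁+L₂)/(3EI) = θ_0, giving M_Q = 136.9 kip·ft (hogging).

M_Q = 136.9 kip·ft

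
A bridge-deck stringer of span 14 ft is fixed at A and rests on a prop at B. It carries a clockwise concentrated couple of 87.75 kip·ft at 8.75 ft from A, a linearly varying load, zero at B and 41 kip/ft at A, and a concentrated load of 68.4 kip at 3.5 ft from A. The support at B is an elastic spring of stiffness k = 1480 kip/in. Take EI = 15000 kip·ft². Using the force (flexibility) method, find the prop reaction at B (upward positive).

Take the reaction at B as the redundant and release it; the primary structure is a cantilever fixed at A.
Primary-structure tip deflection at B by superposition:
  clockwise couple 87.75 at a = 8.75: M₀a(2L − a)/(2EI) = 7390/EI
  triangular load, peak 41 at the fixed end: w₀L⁴/(30EI) = 52502/EI
  point load 68.4 at a = 3.5: Pa²(3L − a)/(6EI) = 5377/EI
  δ_0 = 65269/EI
Flexibility coefficient — unit upward force at B: δ_{BB} = L³/(3EI) = 914.7/EI.
With EI = 15000 kip·ft²: δ_0 = 4.3512 ft and δ_{BB} = 0.060978 ft/kip.
Compatibility — the spring shortens by R_B/k under the reaction it provides: δ_0 − R_B·δ_{BB} = R_B/k. With 1/k = 1/(1480×12) ft/kip = 0.000056 ft/kip, R_B = δ_0 / (δ_{BB} + 1/k) = 4.3512 / (0.060978 + 0.000056) = 71.29 kip.

R_B = 71.29 kip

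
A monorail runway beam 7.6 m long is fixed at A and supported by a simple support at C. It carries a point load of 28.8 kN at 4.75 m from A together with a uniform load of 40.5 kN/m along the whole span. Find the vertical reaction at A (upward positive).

R_A = 207.8 kN

Remove the prop at C; the released (primary) structure is a cantilever built in at A.
Deflection at C on the released cantilever, summing each load's contribution:
  point load 28.8 at a = 4.75: Pa²(3L − a)/(6EI) = 1955/EI
  UDL 40.5: wL⁴/(8EI) = 16890/EI
  δ_0 = 18844/EI
Flexibility coefficient — unit upward force at C: δ_{CC} = L³/(3EI) = 146.3/EI.
Compatibility at C: δ_0 − R_C·δ_{CC} = 0, so R_C = 18844/146.3 = 128.8 kN.
Vertical equilibrium: R_A = ΣP − R_C = 336.6 − 128.8 = 207.8 kN.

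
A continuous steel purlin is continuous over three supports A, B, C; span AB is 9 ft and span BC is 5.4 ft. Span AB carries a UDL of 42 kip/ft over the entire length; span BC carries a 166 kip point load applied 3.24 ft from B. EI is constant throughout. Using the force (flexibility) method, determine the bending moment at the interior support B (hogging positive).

M_B = 322.3 kip·ft

Take M_B as the redundant. Released structure: two simple spans AB and BC with a hinge at B.
Discontinuity in slope at B on the released structure — sum the simple-span end rotations:
  span AB: UDL 42: wL³/(24EI) = 1276/EI
  span BC: point load 166 at a = 3.24: Pab(L + b)/(6LEI) = 271.1/EI
  relative rotation θ_0 = (1276 + 271.1)/EI = 1547/EI
A unit hogging moment at B produces rotation L₁/(3EI) + L₂/(3EI) = 4.8/EI.
Slope continuity at B: θ_0 = M_B·4.8/EI, so M_B = 1547/4.8 = 322.3 kip·ft (hogging).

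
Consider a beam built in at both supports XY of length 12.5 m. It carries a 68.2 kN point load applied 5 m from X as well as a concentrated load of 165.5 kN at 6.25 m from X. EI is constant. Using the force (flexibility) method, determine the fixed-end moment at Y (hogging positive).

M_Y = 340.4 kN·m

Take the two fixed-end moments M_X, M_Y as redundants; the released structure is the simple span XY.
On the primary (simply-supported) span, the end slopes from the loading are:
  at X: point load 68.2 at a = 5: Pab(L + b)/(6LEI) = 682/EI
  at Y: point load 68.2 at a = 5: Pab(L + a)/(6LEI) = 596.8/EI
  at X: point load 165.5 at a = 6.25: Pab(L + b)/(6LEI) = 1616/EI
  at Y: point load 165.5 at a = 6.25: Pab(L + a)/(6LEI) = 1616/EI
  θ_X0 = 2298/EI,  θ_Y0 = 2213/EI
Flexibility coefficients: a unit moment at one end gives L/(3EI) there and L/(6EI) at the far end, so f₁₁ = f₂₂ = 4.167/EI and f₁₂ = f₂₁ = 2.083/EI.
Compatibility — zero rotation at each built-in end:
  4.167 M_X + 2.083 M_Y = 2298
  2.083 M_X + 4.167 M_Y = 2213
Solving the pair gives M_X = 381.4 kN·m and M_Y = 340.4 kN·m (hogging).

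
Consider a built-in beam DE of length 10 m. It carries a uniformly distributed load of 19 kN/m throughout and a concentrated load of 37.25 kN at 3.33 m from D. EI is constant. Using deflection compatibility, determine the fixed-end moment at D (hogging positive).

M_D = 213.5 kN·m

Release both end moments; the primary structure is a simply-supported span DE with redundants M_D and M_E.
Simple-span end rotations at D and E under the given loads:
  at D: UDL 19: wL³/(24EI) = 791.7/EI
  at E: UDL 19: wL³/(24EI) = 791.7/EI
  at D: point load 37.25 at a = 3.33: Pab(L + b)/(6LEI) = 229.9/EI
  at E: point load 37.25 at a = 3.33: Pab(L + a)/(6LEI) = 183.8/EI
  θ_D0 = 1022/EI,  θ_E0 = 975.5/EI
Flexibility coefficients: a unit moment at one end gives L/(3EI) there and L/(6EI) at the far end, so f₁₁ = f₂₂ = 3.333/EI and f₁₂ = f₂₁ = 1.667/EI.
Compatibility — zero rotation at each built-in end:
  3.333 M_D + 1.667 M_E = 1022
  1.667 M_D + 3.333 M_E = 975.5
Solving the pair gives M_D = 213.5 kN·m and M_E = 185.9 kN·m (hogging).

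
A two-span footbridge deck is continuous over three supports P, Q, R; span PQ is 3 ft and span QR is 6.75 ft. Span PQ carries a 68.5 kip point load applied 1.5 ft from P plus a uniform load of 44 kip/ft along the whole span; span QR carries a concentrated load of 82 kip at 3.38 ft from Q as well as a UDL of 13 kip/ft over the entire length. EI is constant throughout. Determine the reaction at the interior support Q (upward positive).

Take M_Q as the redundant. Released structure: two simple spans PQ and QR with a hinge at Q.
Rotations at Q on the released spans (each span's end-slope, ×1/EI):
  span PQ: point load 68.5 at a = 1.5: Pab(L + a)/(6LEI) = 38.53/EI
  span PQ: UDL 44: wL³/(24EI) = 49.5/EI
  span QR: point load 82 at a = 3.38: Pab(L + b)/(6LEI) = 233.4/EI
  span QR: UDL 13: wL³/(24EI) = 166.6/EI
  relative rotation θ_0 = (88.03 + 400)/EI = 488/EI
A unit hogging moment at Q produces rotation L₁/(3EI) + L₂/(3EI) = 3.25/EI.
Compatibility: M_Q·(L₁+L₂)/(3EI) = θ_0, giving M_Q = 150.2 kip·ft (hogging).
Span PQ, ΣM about P with M_Q applied at Q: R_Q^{PQ}·3 = 300.8 + 150.2, so R_Q^{PQ} = 150.3 kip and R_P = 200.5 − 150.3 = 50.2 kip.
Span QR, ΣM about R: R_Q^{QR}·6.75 = 572.5 + 150.2, so R_Q^{QR} = 107.1 kip and R_R = 169.8 − 107.1 = 62.69 kip.
R_Q = 150.3 + 107.1 = 257.4 kip.

R_Q = 257.4 kip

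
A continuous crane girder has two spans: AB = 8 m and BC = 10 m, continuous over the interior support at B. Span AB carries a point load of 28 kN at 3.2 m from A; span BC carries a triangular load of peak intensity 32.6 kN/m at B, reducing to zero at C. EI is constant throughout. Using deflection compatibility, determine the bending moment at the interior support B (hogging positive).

M_B = 137.5 kN·m

Release continuity at B by inserting a hinge; the redundant is the internal moment M_B. The primary structure is two simply-supported spans AB and BC.
Discontinuity in slope at B on the released structure — sum the simple-span end rotations:
  span AB: point load 28 at a = 3.2: Pab(L + a)/(6LEI) = 100.4/EI
  span BC: triangular load, peak 32.6: w₀L³/(45EI) = 724.4/EI
  relative rotation θ_0 = (100.4 + 724.4)/EI = 824.8/EI
A unit hogging moment at B produces rotation L₁/(3EI) + L₂/(3EI) = 6/EI.
Compatibility: M_B·(L₁+L₂)/(3EI) = θ_0, giving M_B = 137.5 kN·m (hogging).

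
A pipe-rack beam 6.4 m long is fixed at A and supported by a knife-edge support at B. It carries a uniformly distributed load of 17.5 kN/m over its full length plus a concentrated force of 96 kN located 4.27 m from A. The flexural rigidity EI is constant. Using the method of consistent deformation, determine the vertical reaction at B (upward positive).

R_B = 91.84 kN

Take the reaction at B as the redundant and release it; the primary structure is a cantilever fixed at A.
Free-end deflection of the primary structure under the applied loading (downward +):
  UDL 17.5: wL⁴/(8EI) = 3670/EI
  point load 96 at a = 4.27: Pa²(3L − a)/(6EI) = 4355/EI
  δ_0 = 8025/EI
Flexibility coefficient — unit upward force at B: δ_{BB} = L³/(3EI) = 87.38/EI.
Compatibility at B: δ_0 − R_B·δ_{BB} = 0, so R_B = 8025/87.38 = 91.84 kN.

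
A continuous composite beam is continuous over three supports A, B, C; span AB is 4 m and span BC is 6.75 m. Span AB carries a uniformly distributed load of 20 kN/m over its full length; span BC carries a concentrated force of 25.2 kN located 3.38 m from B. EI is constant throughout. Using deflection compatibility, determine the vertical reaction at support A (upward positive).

R_A = 31.27 kN

Take M_B as the redundant. Released structure: two simple spans AB and BC with a hinge at B.
Rotations at B on the released spans (each span's end-slope, ×1/EI):
  span AB: UDL 20: wL³/(24EI) = 53.33/EI
  span BC: point load 25.2 at a = 3.38: Pab(L + b)/(6LEI) = 71.73/EI
  relative rotation θ_0 = (53.33 + 71.73)/EI = 125.1/EI
A unit hogging moment at B produces rotation L₁/(3EI) + L₂/(3EI) = 3.583/EI.
Compatibility: M_B·(L₁+L₂)/(3EI) = θ_0, giving M_B = 34.9 kN·m (hogging).
Span AB, ΣM about A with M_B applied at B: R_B^{AB}·4 = 160 + 34.9, so R_B^{AB} = 48.73 kN and R_A = 80 − 48.73 = 31.27 kN.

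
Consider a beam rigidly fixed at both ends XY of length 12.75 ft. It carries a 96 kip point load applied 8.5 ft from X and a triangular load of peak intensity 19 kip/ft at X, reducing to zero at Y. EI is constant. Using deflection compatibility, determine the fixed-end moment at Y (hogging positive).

M_Y = 284.3 kip·ft

Release both end moments; the primary structure is a simply-supported span XY with redundants M_X and M_Y.
End rotations of the released simple span under the applied load (×1/EI):
  at X: point load 96 at a = 8.5: Pab(L + b)/(6LEI) = 770.7/EI
  at Y: point load 96 at a = 8.5: Pab(L + a)/(6LEI) = 963.3/EI
  at X: triangular load, peak 19: w₀L³/(45EI) = 875.1/EI
  at Y: triangular load, peak 19: 7w₀L³/(360EI) = 765.7/EI
  θ_X0 = 1646/EI,  θ_Y0 = 1729/EI
Flexibility coefficients: a unit moment at one end gives L/(3EI) there and L/(6EI) at the far end, so f₁₁ = f₂₂ = 4.25/EI and f₁₂ = f₂₁ = 2.125/EI.
Compatibility — zero rotation at each built-in end:
  4.25 M_X + 2.125 M_Y = 1646
  2.125 M_X + 4.25 M_Y = 1729
Solving the pair gives M_X = 245.1 kip·ft and M_Y = 284.3 kip·ft (hogging).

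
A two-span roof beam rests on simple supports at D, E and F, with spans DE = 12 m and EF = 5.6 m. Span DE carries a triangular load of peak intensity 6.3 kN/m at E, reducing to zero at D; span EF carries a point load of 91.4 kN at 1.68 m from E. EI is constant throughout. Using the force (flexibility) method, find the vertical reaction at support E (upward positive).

Insert a hinge at E; M_E is the redundant, and each span becomes simply supported.
Rotations at E on the released spans (each span's end-slope, ×1/EI):
  span DE: triangular load, peak 6.3: w₀L³/(45EI) = 241.9/EI
  span EF: point load 91.4 at a = 1.68: Pab(L + b)/(6LEI) = 170.5/EI
  relative rotation θ_0 = (241.9 + 170.5)/EI = 412.5/EI
A unit hogging moment at E produces rotation L₁/(3EI) + L₂/(3EI) = 5.867/EI.
Compatibility: M_E·(L₁+L₂)/(3EI) = θ_0, giving M_E = 70.31 kN·m (hogging).
Span DE, ΣM about D with M_E applied at E: R_E^{DE}·12 = 302.4 + 70.31, so R_E^{DE} = 31.06 kN and R_D = 37.8 − 31.06 = 6.741 kN.
Span EF, ΣM about F: R_E^{EF}·5.6 = 358.3 + 70.31, so R_E^{EF} = 76.53 kN and R_F = 91.4 − 76.53 = 14.87 kN.
R_E = 31.06 + 76.53 = 107.6 kN.

R_E = 107.6 kN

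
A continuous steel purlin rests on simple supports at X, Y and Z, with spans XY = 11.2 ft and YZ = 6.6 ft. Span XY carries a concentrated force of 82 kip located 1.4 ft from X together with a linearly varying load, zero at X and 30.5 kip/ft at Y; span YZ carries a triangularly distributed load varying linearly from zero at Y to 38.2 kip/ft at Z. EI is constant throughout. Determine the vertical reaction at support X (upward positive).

R_X = 108 kip

Release continuity at Y by inserting a hinge; the redundant is the internal moment M_Y. The primary structure is two simply-supported spans XY and YZ.
Discontinuity in slope at Y on the released structure — sum the simple-span end rotations:
  span XY: point load 82 at a = 1.4: Pab(L + a)/(6LEI) = 210.9/EI
  span XY: triangular load, peak 30.5: w₀L³/(45EI) = 952.2/EI
  span YZ: triangular load, peak 38.2: 7w₀L³/(360EI) = 213.5/EI
  relative rotation θ_0 = (1163 + 213.5)/EI = 1377/EI
A unit hogging moment at Y produces rotation L₁/(3EI) + L₂/(3EI) = 5.933/EI.
Compatibility: M_Y·(L₁+L₂)/(3EI) = θ_0, giving M_Y = 232 kip·ft (hogging).
Span XY, ΣM about X with M_Y applied at Y: R_Y^{XY}·11.2 = 1390 + 232, so R_Y^{XY} = 144.8 kip and R_X = 252.8 − 144.8 = 108 kip.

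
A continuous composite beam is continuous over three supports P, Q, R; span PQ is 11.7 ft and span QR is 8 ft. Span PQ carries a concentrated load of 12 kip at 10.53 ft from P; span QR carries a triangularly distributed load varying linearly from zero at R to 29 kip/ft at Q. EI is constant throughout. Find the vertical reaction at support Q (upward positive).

R_Q = 100.2 kip

Release continuity at Q by inserting a hinge; the redundant is the internal moment M_Q. The primary structure is two simply-supported spans PQ and QR.
Discontinuity in slope at Q on the released structure — sum the simple-span end rotations:
  span PQ: point load 12 at a = 10.53: Pab(L + a)/(6LEI) = 46.82/EI
  span QR: triangular load, peak 29: w₀L³/(45EI) = 330/EI
  relative rotation θ_0 = (46.82 + 330)/EI = 376.8/EI
A unit hogging moment at Q produces rotation L₁/(3EI) + L₂/(3EI) = 6.567/EI.
Compatibility: M_Q·(L₁+L₂)/(3EI) = θ_0, giving M_Q = 57.38 kip·ft (hogging).
Span PQ, ΣM about P with M_Q applied at Q: R_Q^{PQ}·11.7 = 126.4 + 57.38, so R_Q^{PQ} = 15.7 kip and R_P = 12 − 15.7 = -3.704 kip.
Span QR, ΣM about R: R_Q^{QR}·8 = 618.7 + 57.38, so R_Q^{QR} = 84.51 kip and R_R = 116 − 84.51 = 31.49 kip.
R_Q = 15.7 + 84.51 = 100.2 kip.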